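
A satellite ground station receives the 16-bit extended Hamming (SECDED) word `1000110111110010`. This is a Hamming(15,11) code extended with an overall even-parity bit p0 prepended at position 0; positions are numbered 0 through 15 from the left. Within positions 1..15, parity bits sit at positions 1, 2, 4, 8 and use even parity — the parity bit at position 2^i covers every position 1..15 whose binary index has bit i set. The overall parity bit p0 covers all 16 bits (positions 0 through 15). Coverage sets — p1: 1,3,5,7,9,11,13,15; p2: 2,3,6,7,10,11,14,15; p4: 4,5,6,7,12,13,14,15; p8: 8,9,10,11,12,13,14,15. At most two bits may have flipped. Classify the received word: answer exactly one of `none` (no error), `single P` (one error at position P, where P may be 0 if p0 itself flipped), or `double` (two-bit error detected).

s1: b1⊕b3⊕b5⊕b7⊕b9⊕b11⊕b13⊕b15 = 0⊕0⊕1⊕1⊕1⊕1⊕0⊕0 = 0
s2: b2⊕b3⊕b6⊕b7⊕b10⊕b11⊕b14⊕b15 = 0⊕0⊕0⊕1⊕1⊕1⊕1⊕0 = 0
s4: b4⊕b5⊕b6⊕b7⊕b12⊕b13⊕b14⊕b15 = 1⊕1⊕0⊕1⊕0⊕0⊕1⊕0 = 0
s8: b8⊕b9⊕b10⊕b11⊕b12⊕b13⊕b14⊕b15 = 1⊕1⊕1⊕1⊕0⊕0⊕1⊕0 = 1
Syndrome (s8...s1) = 1000 → position 8.
Overall parity (XOR of all 16 bits, including p0): 1⊕0⊕0⊕0⊕1⊕1⊕0⊕1⊕1⊕1⊕1⊕1⊕0⊕0⊕1⊕0 = 1
Overall=1, syndrome position=8 → single-bit error at position 8.

single 8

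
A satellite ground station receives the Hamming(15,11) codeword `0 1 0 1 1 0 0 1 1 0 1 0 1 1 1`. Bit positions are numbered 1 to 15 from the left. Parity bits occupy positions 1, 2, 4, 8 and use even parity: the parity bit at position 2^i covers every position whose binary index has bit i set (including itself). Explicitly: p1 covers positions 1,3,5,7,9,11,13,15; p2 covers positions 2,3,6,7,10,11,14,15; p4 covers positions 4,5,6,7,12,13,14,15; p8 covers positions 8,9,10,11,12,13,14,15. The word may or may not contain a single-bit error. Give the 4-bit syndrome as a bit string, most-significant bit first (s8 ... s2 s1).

s1: b1⊕b3⊕b5⊕b7⊕b9⊕b11⊕b13⊕b15 = 0⊕0⊕1⊕0⊕1⊕1⊕1⊕1 = 1
s2: b2⊕b3⊕b6⊕b7⊕b10⊕b11⊕b14⊕b15 = 1⊕0⊕0⊕0⊕0⊕1⊕1⊕1 = 0
s4: b4⊕b5⊕b6⊕b7⊕b12⊕b13⊕b14⊕b15 = 1⊕1⊕0⊕0⊕0⊕1⊕1⊕1 = 1
s8: b8⊕b9⊕b10⊕b11⊕b12⊕b13⊕b14⊕b15 = 1⊕1⊕0⊕1⊕0⊕1⊕1⊕1 = 0
Syndrome (s8...s1) = 0101 → position 5.

0101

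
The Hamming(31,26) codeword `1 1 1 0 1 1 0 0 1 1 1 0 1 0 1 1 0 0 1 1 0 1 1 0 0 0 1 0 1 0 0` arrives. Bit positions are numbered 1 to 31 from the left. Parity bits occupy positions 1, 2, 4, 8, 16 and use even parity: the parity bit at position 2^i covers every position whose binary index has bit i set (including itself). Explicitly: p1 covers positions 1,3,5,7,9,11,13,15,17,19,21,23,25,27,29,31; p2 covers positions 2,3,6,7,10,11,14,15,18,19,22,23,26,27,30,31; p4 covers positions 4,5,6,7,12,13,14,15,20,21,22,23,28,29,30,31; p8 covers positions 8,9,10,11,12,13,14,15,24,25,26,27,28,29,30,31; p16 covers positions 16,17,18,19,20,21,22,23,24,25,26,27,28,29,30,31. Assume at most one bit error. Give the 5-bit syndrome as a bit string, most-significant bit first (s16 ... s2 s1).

s1: b1⊕b3⊕b5⊕b7⊕b9⊕b11⊕b13⊕b15⊕b17⊕b19⊕b21⊕b23⊕b25⊕b27⊕b29⊕b31 = 1⊕1⊕1⊕0⊕1⊕1⊕1⊕1⊕0⊕1⊕0⊕1⊕0⊕1⊕1⊕0 = 1
s2: b2⊕b3⊕b6⊕b7⊕b10⊕b11⊕b14⊕b15⊕b18⊕b19⊕b22⊕b23⊕b26⊕b27⊕b30⊕b31 = 1⊕1⊕1⊕0⊕1⊕1⊕0⊕1⊕0⊕1⊕1⊕1⊕0⊕1⊕0⊕0 = 0
s4: b4⊕b5⊕b6⊕b7⊕b12⊕b13⊕b14⊕b15⊕b20⊕b21⊕b22⊕b23⊕b28⊕b29⊕b30⊕b31 = 0⊕1⊕1⊕0⊕0⊕1⊕0⊕1⊕1⊕0⊕1⊕1⊕0⊕1⊕0⊕0 = 0
s8: b8⊕b9⊕b10⊕b11⊕b12⊕b13⊕b14⊕b15⊕b24⊕b25⊕b26⊕b27⊕b28⊕b29⊕b30⊕b31 = 0⊕1⊕1⊕1⊕0⊕1⊕0⊕1⊕0⊕0⊕0⊕1⊕0⊕1⊕0⊕0 = 1
s16: b16⊕b17⊕b18⊕b19⊕b20⊕b21⊕b22⊕b23⊕b24⊕b25⊕b26⊕b27⊕b28⊕b29⊕b30⊕b31 = 1⊕0⊕0⊕1⊕1⊕0⊕1⊕1⊕0⊕0⊕0⊕1⊕0⊕1⊕0⊕0 = 1
Syndrome (s16...s1) = 11001 → position 25.

11001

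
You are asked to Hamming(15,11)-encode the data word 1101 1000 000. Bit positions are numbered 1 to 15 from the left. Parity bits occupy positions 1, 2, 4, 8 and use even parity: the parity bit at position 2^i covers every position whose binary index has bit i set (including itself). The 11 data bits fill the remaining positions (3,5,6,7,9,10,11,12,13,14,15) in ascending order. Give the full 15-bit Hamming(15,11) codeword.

Place data bits at non-power-of-two positions: b3=1, b5=1, b6=0, b7=1, b9=1, b10=0, b11=0, b12=0, b13=0, b14=0, b15=0.
p1 = XOR of data positions {3,5,7,9,11,13,15} = 1⊕1⊕1⊕1⊕0⊕0⊕0 = 0
p2 = XOR of data positions {3,6,7,10,11,14,15} = 1⊕0⊕1⊕0⊕0⊕0⊕0 = 0
p4 = XOR of data positions {5,6,7,12,13,14,15} = 1⊕0⊕1⊕0⊕0⊕0⊕0 = 0
p8 = XOR of data positions {9,10,11,12,13,14,15} = 1⊕0⊕0⊕0⊕0⊕0⊕0 = 1
Codeword b1..b15 = 001010111000000

001010111000000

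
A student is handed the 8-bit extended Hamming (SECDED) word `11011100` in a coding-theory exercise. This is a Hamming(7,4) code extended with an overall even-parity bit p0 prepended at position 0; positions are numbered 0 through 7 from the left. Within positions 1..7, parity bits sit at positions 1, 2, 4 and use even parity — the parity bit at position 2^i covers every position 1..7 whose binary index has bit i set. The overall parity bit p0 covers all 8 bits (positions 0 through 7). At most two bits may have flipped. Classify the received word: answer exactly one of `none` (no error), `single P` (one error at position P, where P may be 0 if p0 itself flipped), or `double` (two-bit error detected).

s1: b1⊕b3⊕b5⊕b7 = 1⊕1⊕1⊕0 = 1
s2: b2⊕b3⊕b6⊕b7 = 0⊕1⊕0⊕0 = 1
s4: b4⊕b5⊕b6⊕b7 = 1⊕1⊕0⊕0 = 0
Syndrome (s4...s1) = 011 → position 3.
Overall parity (XOR of all 8 bits, including p0): 1⊕1⊕0⊕1⊕1⊕1⊕0⊕0 = 1
Overall=1, syndrome position=3 → single-bit error at position 3.

single 3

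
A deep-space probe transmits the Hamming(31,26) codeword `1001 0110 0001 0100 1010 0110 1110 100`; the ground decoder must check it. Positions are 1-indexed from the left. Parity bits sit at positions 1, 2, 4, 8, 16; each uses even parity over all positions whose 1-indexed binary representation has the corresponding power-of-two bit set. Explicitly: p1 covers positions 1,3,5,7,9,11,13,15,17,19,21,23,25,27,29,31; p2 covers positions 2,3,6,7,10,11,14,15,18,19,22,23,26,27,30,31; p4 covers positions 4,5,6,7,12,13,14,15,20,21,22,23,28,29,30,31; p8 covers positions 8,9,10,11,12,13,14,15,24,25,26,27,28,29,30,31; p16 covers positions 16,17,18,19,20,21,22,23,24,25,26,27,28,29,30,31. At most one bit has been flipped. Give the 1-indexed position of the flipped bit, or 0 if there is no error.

s1: b1⊕b3⊕b5⊕b7⊕b9⊕b11⊕b13⊕b15⊕b17⊕b19⊕b21⊕b23⊕b25⊕b27⊕b29⊕b31 = 1⊕0⊕0⊕1⊕0⊕0⊕0⊕0⊕1⊕1⊕0⊕1⊕1⊕1⊕1⊕0 = 0
s2: b2⊕b3⊕b6⊕b7⊕b10⊕b11⊕b14⊕b15⊕b18⊕b19⊕b22⊕b23⊕b26⊕b27⊕b30⊕b31 = 0⊕0⊕1⊕1⊕0⊕0⊕1⊕0⊕0⊕1⊕1⊕1⊕1⊕1⊕0⊕0 = 0
s4: b4⊕b5⊕b6⊕b7⊕b12⊕b13⊕b14⊕b15⊕b20⊕b21⊕b22⊕b23⊕b28⊕b29⊕b30⊕b31 = 1⊕0⊕1⊕1⊕1⊕0⊕1⊕0⊕0⊕0⊕1⊕1⊕0⊕1⊕0⊕0 = 0
s8: b8⊕b9⊕b10⊕b11⊕b12⊕b13⊕b14⊕b15⊕b24⊕b25⊕b26⊕b27⊕b28⊕b29⊕b30⊕b31 = 0⊕0⊕0⊕0⊕1⊕0⊕1⊕0⊕0⊕1⊕1⊕1⊕0⊕1⊕0⊕0 = 0
s16: b16⊕b17⊕b18⊕b19⊕b20⊕b21⊕b22⊕b23⊕b24⊕b25⊕b26⊕b27⊕b28⊕b29⊕b30⊕b31 = 0⊕1⊕0⊕1⊕0⊕0⊕1⊕1⊕0⊕1⊕1⊕1⊕0⊕1⊕0⊕0 = 0
Syndrome (s16...s1) = 00000 → position 0 (no error).

0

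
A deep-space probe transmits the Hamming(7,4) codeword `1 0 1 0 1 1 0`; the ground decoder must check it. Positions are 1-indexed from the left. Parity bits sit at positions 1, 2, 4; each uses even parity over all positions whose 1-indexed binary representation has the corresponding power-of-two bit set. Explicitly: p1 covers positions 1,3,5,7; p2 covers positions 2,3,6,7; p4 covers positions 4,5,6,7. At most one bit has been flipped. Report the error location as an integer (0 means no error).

1

s1: b1⊕b3⊕b5⊕b7 = 1⊕1⊕1⊕0 = 1
s2: b2⊕b3⊕b6⊕b7 = 0⊕1⊕1⊕0 = 0
s4: b4⊕b5⊕b6⊕b7 = 0⊕1⊕1⊕0 = 0
Syndrome (s4...s1) = 001 → position 1.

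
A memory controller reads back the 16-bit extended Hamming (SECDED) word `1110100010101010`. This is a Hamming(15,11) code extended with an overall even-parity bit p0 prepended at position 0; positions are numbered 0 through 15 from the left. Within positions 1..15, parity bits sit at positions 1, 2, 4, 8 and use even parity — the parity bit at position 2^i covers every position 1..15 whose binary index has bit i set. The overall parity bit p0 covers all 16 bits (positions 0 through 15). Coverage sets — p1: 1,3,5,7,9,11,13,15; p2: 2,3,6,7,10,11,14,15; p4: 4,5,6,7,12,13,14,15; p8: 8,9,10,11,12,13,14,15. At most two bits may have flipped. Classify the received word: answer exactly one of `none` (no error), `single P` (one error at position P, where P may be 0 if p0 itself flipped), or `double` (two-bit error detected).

double

s1: b1⊕b3⊕b5⊕b7⊕b9⊕b11⊕b13⊕b15 = 1⊕0⊕0⊕0⊕0⊕0⊕0⊕0 = 1
s2: b2⊕b3⊕b6⊕b7⊕b10⊕b11⊕b14⊕b15 = 1⊕0⊕0⊕0⊕1⊕0⊕1⊕0 = 1
s4: b4⊕b5⊕b6⊕b7⊕b12⊕b13⊕b14⊕b15 = 1⊕0⊕0⊕0⊕1⊕0⊕1⊕0 = 1
s8: b8⊕b9⊕b10⊕b11⊕b12⊕b13⊕b14⊕b15 = 1⊕0⊕1⊕0⊕1⊕0⊕1⊕0 = 0
Syndrome (s8...s1) = 0111 → position 7.
Overall parity (XOR of all 16 bits, including p0): 1⊕1⊕1⊕0⊕1⊕0⊕0⊕0⊕1⊕0⊕1⊕0⊕1⊕0⊕1⊕0 = 0
Overall=0, syndrome position=7 → double-bit error detected (uncorrectable).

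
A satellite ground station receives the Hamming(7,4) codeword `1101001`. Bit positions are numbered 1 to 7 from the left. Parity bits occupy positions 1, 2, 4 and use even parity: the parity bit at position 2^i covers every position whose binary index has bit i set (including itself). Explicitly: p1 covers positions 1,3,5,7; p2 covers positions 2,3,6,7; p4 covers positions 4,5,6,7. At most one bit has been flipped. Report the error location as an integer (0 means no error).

s1: b1⊕b3⊕b5⊕b7 = 1⊕0⊕0⊕1 = 0
s2: b2⊕b3⊕b6⊕b7 = 1⊕0⊕0⊕1 = 0
s4: b4⊕b5⊕b6⊕b7 = 1⊕0⊕0⊕1 = 0
Syndrome (s4...s1) = 000 → position 0 (no error).

0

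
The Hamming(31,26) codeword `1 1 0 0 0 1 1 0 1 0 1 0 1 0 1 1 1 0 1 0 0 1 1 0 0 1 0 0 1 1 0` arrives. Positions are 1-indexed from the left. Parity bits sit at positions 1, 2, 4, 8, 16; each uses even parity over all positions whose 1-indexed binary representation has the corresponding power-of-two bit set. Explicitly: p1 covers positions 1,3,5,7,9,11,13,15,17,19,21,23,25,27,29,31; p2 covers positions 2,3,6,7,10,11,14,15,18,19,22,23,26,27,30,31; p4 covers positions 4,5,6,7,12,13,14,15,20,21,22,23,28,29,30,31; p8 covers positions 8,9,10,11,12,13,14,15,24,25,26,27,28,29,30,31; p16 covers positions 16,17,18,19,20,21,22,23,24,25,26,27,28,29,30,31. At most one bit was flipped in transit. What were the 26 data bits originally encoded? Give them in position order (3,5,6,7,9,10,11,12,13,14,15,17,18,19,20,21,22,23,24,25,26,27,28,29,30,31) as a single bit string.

00111010101101001100100110

s1: b1⊕b3⊕b5⊕b7⊕b9⊕b11⊕b13⊕b15⊕b17⊕b19⊕b21⊕b23⊕b25⊕b27⊕b29⊕b31 = 1⊕0⊕0⊕1⊕1⊕1⊕1⊕1⊕1⊕1⊕0⊕1⊕0⊕0⊕1⊕0 = 0
s2: b2⊕b3⊕b6⊕b7⊕b10⊕b11⊕b14⊕b15⊕b18⊕b19⊕b22⊕b23⊕b26⊕b27⊕b30⊕b31 = 1⊕0⊕1⊕1⊕0⊕1⊕0⊕1⊕0⊕1⊕1⊕1⊕1⊕0⊕1⊕0 = 0
s4: b4⊕b5⊕b6⊕b7⊕b12⊕b13⊕b14⊕b15⊕b20⊕b21⊕b22⊕b23⊕b28⊕b29⊕b30⊕b31 = 0⊕0⊕1⊕1⊕0⊕1⊕0⊕1⊕0⊕0⊕1⊕1⊕0⊕1⊕1⊕0 = 0
s8: b8⊕b9⊕b10⊕b11⊕b12⊕b13⊕b14⊕b15⊕b24⊕b25⊕b26⊕b27⊕b28⊕b29⊕b30⊕b31 = 0⊕1⊕0⊕1⊕0⊕1⊕0⊕1⊕0⊕0⊕1⊕0⊕0⊕1⊕1⊕0 = 1
s16: b16⊕b17⊕b18⊕b19⊕b20⊕b21⊕b22⊕b23⊕b24⊕b25⊕b26⊕b27⊕b28⊕b29⊕b30⊕b31 = 1⊕1⊕0⊕1⊕0⊕0⊕1⊕1⊕0⊕0⊕1⊕0⊕0⊕1⊕1⊕0 = 0
Syndrome (s16...s1) = 01000 → position 8.
Flip bit 8: corrected codeword = 1100011110101011101001100100110
Data bits at positions 3,5,6,7,9,10,11,12,13,14,15,17,18,19,20,21,22,23,24,25,26,27,28,29,30,31: 00111010101101001100100110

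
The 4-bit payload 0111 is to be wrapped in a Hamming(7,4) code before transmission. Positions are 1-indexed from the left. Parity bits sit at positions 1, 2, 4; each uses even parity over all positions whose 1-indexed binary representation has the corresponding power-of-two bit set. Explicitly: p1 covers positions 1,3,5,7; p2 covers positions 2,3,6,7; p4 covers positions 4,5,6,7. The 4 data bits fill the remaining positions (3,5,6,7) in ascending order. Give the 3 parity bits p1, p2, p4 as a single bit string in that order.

Place data bits at non-power-of-two positions: b3=0, b5=1, b6=1, b7=1.
p1 = XOR of data positions {3,5,7} = 0⊕1⊕1 = 0
p2 = XOR of data positions {3,6,7} = 0⊕1⊕1 = 0
p4 = XOR of data positions {5,6,7} = 1⊕1⊕1 = 1
Parity bits p1,p2,p4 = 001

001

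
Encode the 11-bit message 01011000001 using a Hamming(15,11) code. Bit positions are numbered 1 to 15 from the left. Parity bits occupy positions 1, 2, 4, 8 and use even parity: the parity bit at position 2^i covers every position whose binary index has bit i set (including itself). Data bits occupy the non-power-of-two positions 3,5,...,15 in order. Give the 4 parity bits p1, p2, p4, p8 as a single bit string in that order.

Place data bits at non-power-of-two positions: b3=0, b5=1, b6=0, b7=1, b9=1, b10=0, b11=0, b12=0, b13=0, b14=0, b15=1.
p1 = XOR of data positions {3,5,7,9,11,13,15} = 0⊕1⊕1⊕1⊕0⊕0⊕1 = 0
p2 = XOR of data positions {3,6,7,10,11,14,15} = 0⊕0⊕1⊕0⊕0⊕0⊕1 = 0
p4 = XOR of data positions {5,6,7,12,13,14,15} = 1⊕0⊕1⊕0⊕0⊕0⊕1 = 1
p8 = XOR of data positions {9,10,11,12,13,14,15} = 1⊕0⊕0⊕0⊕0⊕0⊕1 = 0
Parity bits p1,p2,p4,p8 = 0010

0010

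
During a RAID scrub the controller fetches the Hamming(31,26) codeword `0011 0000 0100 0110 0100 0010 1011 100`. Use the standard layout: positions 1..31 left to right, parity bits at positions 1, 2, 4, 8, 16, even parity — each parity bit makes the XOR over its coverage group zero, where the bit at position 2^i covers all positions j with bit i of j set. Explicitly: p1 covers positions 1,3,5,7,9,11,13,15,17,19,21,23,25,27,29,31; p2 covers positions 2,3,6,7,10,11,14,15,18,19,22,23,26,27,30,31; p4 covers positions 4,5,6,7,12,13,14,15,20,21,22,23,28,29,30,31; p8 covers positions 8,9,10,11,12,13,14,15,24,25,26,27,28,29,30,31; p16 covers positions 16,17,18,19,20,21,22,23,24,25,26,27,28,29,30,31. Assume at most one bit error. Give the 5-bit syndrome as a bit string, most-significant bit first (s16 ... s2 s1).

s1: b1⊕b3⊕b5⊕b7⊕b9⊕b11⊕b13⊕b15⊕b17⊕b19⊕b21⊕b23⊕b25⊕b27⊕b29⊕b31 = 0⊕1⊕0⊕0⊕0⊕0⊕0⊕1⊕0⊕0⊕0⊕1⊕1⊕1⊕1⊕0 = 0
s2: b2⊕b3⊕b6⊕b7⊕b10⊕b11⊕b14⊕b15⊕b18⊕b19⊕b22⊕b23⊕b26⊕b27⊕b30⊕b31 = 0⊕1⊕0⊕0⊕1⊕0⊕1⊕1⊕1⊕0⊕0⊕1⊕0⊕1⊕0⊕0 = 1
s4: b4⊕b5⊕b6⊕b7⊕b12⊕b13⊕b14⊕b15⊕b20⊕b21⊕b22⊕b23⊕b28⊕b29⊕b30⊕b31 = 1⊕0⊕0⊕0⊕0⊕0⊕1⊕1⊕0⊕0⊕0⊕1⊕1⊕1⊕0⊕0 = 0
s8: b8⊕b9⊕b10⊕b11⊕b12⊕b13⊕b14⊕b15⊕b24⊕b25⊕b26⊕b27⊕b28⊕b29⊕b30⊕b31 = 0⊕0⊕1⊕0⊕0⊕0⊕1⊕1⊕0⊕1⊕0⊕1⊕1⊕1⊕0⊕0 = 1
s16: b16⊕b17⊕b18⊕b19⊕b20⊕b21⊕b22⊕b23⊕b24⊕b25⊕b26⊕b27⊕b28⊕b29⊕b30⊕b31 = 0⊕0⊕1⊕0⊕0⊕0⊕0⊕1⊕0⊕1⊕0⊕1⊕1⊕1⊕0⊕0 = 0
Syndrome (s16...s1) = 01010 → position 10.

01010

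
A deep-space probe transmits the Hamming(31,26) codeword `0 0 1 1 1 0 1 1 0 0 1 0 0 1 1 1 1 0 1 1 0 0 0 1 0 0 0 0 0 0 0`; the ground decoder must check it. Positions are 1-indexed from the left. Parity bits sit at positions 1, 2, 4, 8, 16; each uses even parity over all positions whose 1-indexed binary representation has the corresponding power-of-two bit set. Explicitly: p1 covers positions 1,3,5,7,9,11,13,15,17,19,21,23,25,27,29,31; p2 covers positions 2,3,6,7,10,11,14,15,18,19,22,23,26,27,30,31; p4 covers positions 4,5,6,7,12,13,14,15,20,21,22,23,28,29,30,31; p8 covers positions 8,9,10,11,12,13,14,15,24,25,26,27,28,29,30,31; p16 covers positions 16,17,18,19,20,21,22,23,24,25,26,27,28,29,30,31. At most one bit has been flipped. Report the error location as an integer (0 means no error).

25

s1: b1⊕b3⊕b5⊕b7⊕b9⊕b11⊕b13⊕b15⊕b17⊕b19⊕b21⊕b23⊕b25⊕b27⊕b29⊕b31 = 0⊕1⊕1⊕1⊕0⊕1⊕0⊕1⊕1⊕1⊕0⊕0⊕0⊕0⊕0⊕0 = 1
s2: b2⊕b3⊕b6⊕b7⊕b10⊕b11⊕b14⊕b15⊕b18⊕b19⊕b22⊕b23⊕b26⊕b27⊕b30⊕b31 = 0⊕1⊕0⊕1⊕0⊕1⊕1⊕1⊕0⊕1⊕0⊕0⊕0⊕0⊕0⊕0 = 0
s4: b4⊕b5⊕b6⊕b7⊕b12⊕b13⊕b14⊕b15⊕b20⊕b21⊕b22⊕b23⊕b28⊕b29⊕b30⊕b31 = 1⊕1⊕0⊕1⊕0⊕0⊕1⊕1⊕1⊕0⊕0⊕0⊕0⊕0⊕0⊕0 = 0
s8: b8⊕b9⊕b10⊕b11⊕b12⊕b13⊕b14⊕b15⊕b24⊕b25⊕b26⊕b27⊕b28⊕b29⊕b30⊕b31 = 1⊕0⊕0⊕1⊕0⊕0⊕1⊕1⊕1⊕0⊕0⊕0⊕0⊕0⊕0⊕0 = 1
s16: b16⊕b17⊕b18⊕b19⊕b20⊕b21⊕b22⊕b23⊕b24⊕b25⊕b26⊕b27⊕b28⊕b29⊕b30⊕b31 = 1⊕1⊕0⊕1⊕1⊕0⊕0⊕0⊕1⊕0⊕0⊕0⊕0⊕0⊕0⊕0 = 1
Syndrome (s16...s1) = 11001 → position 25.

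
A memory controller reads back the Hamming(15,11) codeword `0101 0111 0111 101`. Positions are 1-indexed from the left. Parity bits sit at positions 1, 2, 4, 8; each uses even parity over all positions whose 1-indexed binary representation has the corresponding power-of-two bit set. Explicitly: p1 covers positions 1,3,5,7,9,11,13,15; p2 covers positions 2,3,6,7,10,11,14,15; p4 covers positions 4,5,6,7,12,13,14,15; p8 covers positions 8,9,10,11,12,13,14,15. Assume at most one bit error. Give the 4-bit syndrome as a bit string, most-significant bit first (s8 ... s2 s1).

s1: b1⊕b3⊕b5⊕b7⊕b9⊕b11⊕b13⊕b15 = 0⊕0⊕0⊕1⊕0⊕1⊕1⊕1 = 0
s2: b2⊕b3⊕b6⊕b7⊕b10⊕b11⊕b14⊕b15 = 1⊕0⊕1⊕1⊕1⊕1⊕0⊕1 = 0
s4: b4⊕b5⊕b6⊕b7⊕b12⊕b13⊕b14⊕b15 = 1⊕0⊕1⊕1⊕1⊕1⊕0⊕1 = 0
s8: b8⊕b9⊕b10⊕b11⊕b12⊕b13⊕b14⊕b15 = 1⊕0⊕1⊕1⊕1⊕1⊕0⊕1 = 0
Syndrome (s8...s1) = 0000 → position 0 (no error).

0000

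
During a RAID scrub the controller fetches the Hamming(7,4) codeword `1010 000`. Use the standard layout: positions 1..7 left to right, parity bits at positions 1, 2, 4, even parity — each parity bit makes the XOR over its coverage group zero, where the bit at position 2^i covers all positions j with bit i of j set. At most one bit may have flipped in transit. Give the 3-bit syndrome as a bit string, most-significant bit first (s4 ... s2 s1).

010

s1: b1⊕b3⊕b5⊕b7 = 1⊕1⊕0⊕0 = 0
s2: b2⊕b3⊕b6⊕b7 = 0⊕1⊕0⊕0 = 1
s4: b4⊕b5⊕b6⊕b7 = 0⊕0⊕0⊕0 = 0
Syndrome (s4...s1) = 010 → position 2.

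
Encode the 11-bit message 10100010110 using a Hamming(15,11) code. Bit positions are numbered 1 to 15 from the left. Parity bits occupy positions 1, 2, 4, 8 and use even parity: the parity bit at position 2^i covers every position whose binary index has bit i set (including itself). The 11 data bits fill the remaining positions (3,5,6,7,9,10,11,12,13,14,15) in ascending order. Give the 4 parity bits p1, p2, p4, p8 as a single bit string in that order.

1011

Place data bits at non-power-of-two positions: b3=1, b5=0, b6=1, b7=0, b9=0, b10=0, b11=1, b12=0, b13=1, b14=1, b15=0.
p1 = XOR of data positions {3,5,7,9,11,13,15} = 1⊕0⊕0⊕0⊕1⊕1⊕0 = 1
p2 = XOR of data positions {3,6,7,10,11,14,15} = 1⊕1⊕0⊕0⊕1⊕1⊕0 = 0
p4 = XOR of data positions {5,6,7,12,13,14,15} = 0⊕1⊕0⊕0⊕1⊕1⊕0 = 1
p8 = XOR of data positions {9,10,11,12,13,14,15} = 0⊕0⊕1⊕0⊕1⊕1⊕0 = 1
Parity bits p1,p2,p4,p8 = 1011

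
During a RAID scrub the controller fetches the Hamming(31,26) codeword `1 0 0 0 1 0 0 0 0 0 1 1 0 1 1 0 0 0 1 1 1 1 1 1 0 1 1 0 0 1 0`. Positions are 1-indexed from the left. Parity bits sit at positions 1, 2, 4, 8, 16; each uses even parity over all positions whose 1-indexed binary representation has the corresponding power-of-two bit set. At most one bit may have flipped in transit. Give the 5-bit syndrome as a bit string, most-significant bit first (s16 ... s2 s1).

10110

s1: b1⊕b3⊕b5⊕b7⊕b9⊕b11⊕b13⊕b15⊕b17⊕b19⊕b21⊕b23⊕b25⊕b27⊕b29⊕b31 = 1⊕0⊕1⊕0⊕0⊕1⊕0⊕1⊕0⊕1⊕1⊕1⊕0⊕1⊕0⊕0 = 0
s2: b2⊕b3⊕b6⊕b7⊕b10⊕b11⊕b14⊕b15⊕b18⊕b19⊕b22⊕b23⊕b26⊕b27⊕b30⊕b31 = 0⊕0⊕0⊕0⊕0⊕1⊕1⊕1⊕0⊕1⊕1⊕1⊕1⊕1⊕1⊕0 = 1
s4: b4⊕b5⊕b6⊕b7⊕b12⊕b13⊕b14⊕b15⊕b20⊕b21⊕b22⊕b23⊕b28⊕b29⊕b30⊕b31 = 0⊕1⊕0⊕0⊕1⊕0⊕1⊕1⊕1⊕1⊕1⊕1⊕0⊕0⊕1⊕0 = 1
s8: b8⊕b9⊕b10⊕b11⊕b12⊕b13⊕b14⊕b15⊕b24⊕b25⊕b26⊕b27⊕b28⊕b29⊕b30⊕b31 = 0⊕0⊕0⊕1⊕1⊕0⊕1⊕1⊕1⊕0⊕1⊕1⊕0⊕0⊕1⊕0 = 0
s16: b16⊕b17⊕b18⊕b19⊕b20⊕b21⊕b22⊕b23⊕b24⊕b25⊕b26⊕b27⊕b28⊕b29⊕b30⊕b31 = 0⊕0⊕0⊕1⊕1⊕1⊕1⊕1⊕1⊕0⊕1⊕1⊕0⊕0⊕1⊕0 = 1
Syndrome (s16...s1) = 10110 → position 22.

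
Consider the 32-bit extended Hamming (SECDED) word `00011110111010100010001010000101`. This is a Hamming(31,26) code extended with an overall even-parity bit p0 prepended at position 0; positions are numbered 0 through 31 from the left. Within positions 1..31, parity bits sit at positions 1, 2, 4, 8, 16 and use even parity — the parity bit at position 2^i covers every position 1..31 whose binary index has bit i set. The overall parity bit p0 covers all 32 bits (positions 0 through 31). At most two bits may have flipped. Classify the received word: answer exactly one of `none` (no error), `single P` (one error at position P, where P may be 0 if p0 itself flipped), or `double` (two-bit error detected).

s1: b1⊕b3⊕b5⊕b7⊕b9⊕b11⊕b13⊕b15⊕b17⊕b19⊕b21⊕b23⊕b25⊕b27⊕b29⊕b31 = 0⊕1⊕1⊕0⊕1⊕0⊕0⊕0⊕0⊕0⊕0⊕0⊕0⊕0⊕1⊕1 = 1
s2: b2⊕b3⊕b6⊕b7⊕b10⊕b11⊕b14⊕b15⊕b18⊕b19⊕b22⊕b23⊕b26⊕b27⊕b30⊕b31 = 0⊕1⊕1⊕0⊕1⊕0⊕1⊕0⊕1⊕0⊕1⊕0⊕0⊕0⊕0⊕1 = 1
s4: b4⊕b5⊕b6⊕b7⊕b12⊕b13⊕b14⊕b15⊕b20⊕b21⊕b22⊕b23⊕b28⊕b29⊕b30⊕b31 = 1⊕1⊕1⊕0⊕1⊕0⊕1⊕0⊕0⊕0⊕1⊕0⊕0⊕1⊕0⊕1 = 0
s8: b8⊕b9⊕b10⊕b11⊕b12⊕b13⊕b14⊕b15⊕b24⊕b25⊕b26⊕b27⊕b28⊕b29⊕b30⊕b31 = 1⊕1⊕1⊕0⊕1⊕0⊕1⊕0⊕1⊕0⊕0⊕0⊕0⊕1⊕0⊕1 = 0
s16: b16⊕b17⊕b18⊕b19⊕b20⊕b21⊕b22⊕b23⊕b24⊕b25⊕b26⊕b27⊕b28⊕b29⊕b30⊕b31 = 0⊕0⊕1⊕0⊕0⊕0⊕1⊕0⊕1⊕0⊕0⊕0⊕0⊕1⊕0⊕1 = 1
Syndrome (s16...s1) = 10011 → position 19.
Overall parity (XOR of all 32 bits, including p0): 0⊕0⊕0⊕1⊕1⊕1⊕1⊕0⊕1⊕1⊕1⊕0⊕1⊕0⊕1⊕0⊕0⊕0⊕1⊕0⊕0⊕0⊕1⊕0⊕1⊕0⊕0⊕0⊕0⊕1⊕0⊕1 = 0
Overall=0, syndrome position=19 → double-bit error detected (uncorrectable).

double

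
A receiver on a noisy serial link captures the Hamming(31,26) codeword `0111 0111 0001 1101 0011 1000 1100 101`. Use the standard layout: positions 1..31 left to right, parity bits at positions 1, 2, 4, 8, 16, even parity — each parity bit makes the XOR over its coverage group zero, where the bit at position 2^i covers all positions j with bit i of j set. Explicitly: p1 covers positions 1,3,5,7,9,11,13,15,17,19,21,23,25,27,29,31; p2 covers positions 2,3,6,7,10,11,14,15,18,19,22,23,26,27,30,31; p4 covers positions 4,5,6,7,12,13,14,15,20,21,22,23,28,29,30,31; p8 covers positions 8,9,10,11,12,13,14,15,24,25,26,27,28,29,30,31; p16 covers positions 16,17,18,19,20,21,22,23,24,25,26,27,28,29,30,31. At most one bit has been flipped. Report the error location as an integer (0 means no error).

0

s1: b1⊕b3⊕b5⊕b7⊕b9⊕b11⊕b13⊕b15⊕b17⊕b19⊕b21⊕b23⊕b25⊕b27⊕b29⊕b31 = 0⊕1⊕0⊕1⊕0⊕0⊕1⊕0⊕0⊕1⊕1⊕0⊕1⊕0⊕1⊕1 = 0
s2: b2⊕b3⊕b6⊕b7⊕b10⊕b11⊕b14⊕b15⊕b18⊕b19⊕b22⊕b23⊕b26⊕b27⊕b30⊕b31 = 1⊕1⊕1⊕1⊕0⊕0⊕1⊕0⊕0⊕1⊕0⊕0⊕1⊕0⊕0⊕1 = 0
s4: b4⊕b5⊕b6⊕b7⊕b12⊕b13⊕b14⊕b15⊕b20⊕b21⊕b22⊕b23⊕b28⊕b29⊕b30⊕b31 = 1⊕0⊕1⊕1⊕1⊕1⊕1⊕0⊕1⊕1⊕0⊕0⊕0⊕1⊕0⊕1 = 0
s8: b8⊕b9⊕b10⊕b11⊕b12⊕b13⊕b14⊕b15⊕b24⊕b25⊕b26⊕b27⊕b28⊕b29⊕b30⊕b31 = 1⊕0⊕0⊕0⊕1⊕1⊕1⊕0⊕0⊕1⊕1⊕0⊕0⊕1⊕0⊕1 = 0
s16: b16⊕b17⊕b18⊕b19⊕b20⊕b21⊕b22⊕b23⊕b24⊕b25⊕b26⊕b27⊕b28⊕b29⊕b30⊕b31 = 1⊕0⊕0⊕1⊕1⊕1⊕0⊕0⊕0⊕1⊕1⊕0⊕0⊕1⊕0⊕1 = 0
Syndrome (s16...s1) = 00000 → position 0 (no error).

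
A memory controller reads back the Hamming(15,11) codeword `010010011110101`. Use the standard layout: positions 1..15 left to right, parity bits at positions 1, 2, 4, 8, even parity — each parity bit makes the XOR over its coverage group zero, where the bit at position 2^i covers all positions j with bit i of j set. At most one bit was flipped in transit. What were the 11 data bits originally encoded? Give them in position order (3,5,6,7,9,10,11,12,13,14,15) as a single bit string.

00001110101

s1: b1⊕b3⊕b5⊕b7⊕b9⊕b11⊕b13⊕b15 = 0⊕0⊕1⊕0⊕1⊕1⊕1⊕1 = 1
s2: b2⊕b3⊕b6⊕b7⊕b10⊕b11⊕b14⊕b15 = 1⊕0⊕0⊕0⊕1⊕1⊕0⊕1 = 0
s4: b4⊕b5⊕b6⊕b7⊕b12⊕b13⊕b14⊕b15 = 0⊕1⊕0⊕0⊕0⊕1⊕0⊕1 = 1
s8: b8⊕b9⊕b10⊕b11⊕b12⊕b13⊕b14⊕b15 = 1⊕1⊕1⊕1⊕0⊕1⊕0⊕1 = 0
Syndrome (s8...s1) = 0101 → position 5.
Flip bit 5: corrected codeword = 010000011110101
Data bits at positions 3,5,6,7,9,10,11,12,13,14,15: 00001110101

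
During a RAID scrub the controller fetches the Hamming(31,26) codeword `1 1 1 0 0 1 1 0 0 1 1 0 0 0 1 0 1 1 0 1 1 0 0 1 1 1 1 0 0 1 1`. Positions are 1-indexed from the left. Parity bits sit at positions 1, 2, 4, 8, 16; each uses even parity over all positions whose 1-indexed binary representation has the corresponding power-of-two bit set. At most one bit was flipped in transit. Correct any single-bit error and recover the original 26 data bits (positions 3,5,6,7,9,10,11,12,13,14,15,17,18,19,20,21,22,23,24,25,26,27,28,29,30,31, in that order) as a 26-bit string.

s1: b1⊕b3⊕b5⊕b7⊕b9⊕b11⊕b13⊕b15⊕b17⊕b19⊕b21⊕b23⊕b25⊕b27⊕b29⊕b31 = 1⊕1⊕0⊕1⊕0⊕1⊕0⊕1⊕1⊕0⊕1⊕0⊕1⊕1⊕0⊕1 = 0
s2: b2⊕b3⊕b6⊕b7⊕b10⊕b11⊕b14⊕b15⊕b18⊕b19⊕b22⊕b23⊕b26⊕b27⊕b30⊕b31 = 1⊕1⊕1⊕1⊕1⊕1⊕0⊕1⊕1⊕0⊕0⊕0⊕1⊕1⊕1⊕1 = 0
s4: b4⊕b5⊕b6⊕b7⊕b12⊕b13⊕b14⊕b15⊕b20⊕b21⊕b22⊕b23⊕b28⊕b29⊕b30⊕b31 = 0⊕0⊕1⊕1⊕0⊕0⊕0⊕1⊕1⊕1⊕0⊕0⊕0⊕0⊕1⊕1 = 1
s8: b8⊕b9⊕b10⊕b11⊕b12⊕b13⊕b14⊕b15⊕b24⊕b25⊕b26⊕b27⊕b28⊕b29⊕b30⊕b31 = 0⊕0⊕1⊕1⊕0⊕0⊕0⊕1⊕1⊕1⊕1⊕1⊕0⊕0⊕1⊕1 = 1
s16: b16⊕b17⊕b18⊕b19⊕b20⊕b21⊕b22⊕b23⊕b24⊕b25⊕b26⊕b27⊕b28⊕b29⊕b30⊕b31 = 0⊕1⊕1⊕0⊕1⊕1⊕0⊕0⊕1⊕1⊕1⊕1⊕0⊕0⊕1⊕1 = 0
Syndrome (s16...s1) = 01100 → position 12.
Flip bit 12: corrected codeword = 1110011001110010110110011110011
Data bits at positions 3,5,6,7,9,10,11,12,13,14,15,17,18,19,20,21,22,23,24,25,26,27,28,29,30,31: 10110111001110110011110011

10110111001110110011110011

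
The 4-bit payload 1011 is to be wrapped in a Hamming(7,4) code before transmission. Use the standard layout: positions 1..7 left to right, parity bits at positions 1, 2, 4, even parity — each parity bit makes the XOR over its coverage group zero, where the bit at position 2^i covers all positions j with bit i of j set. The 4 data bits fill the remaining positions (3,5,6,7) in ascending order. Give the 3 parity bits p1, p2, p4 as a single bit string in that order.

Place data bits at non-power-of-two positions: b3=1, b5=0, b6=1, b7=1.
p1 = XOR of data positions {3,5,7} = 1⊕0⊕1 = 0
p2 = XOR of data positions {3,6,7} = 1⊕1⊕1 = 1
p4 = XOR of data positions {5,6,7} = 0⊕1⊕1 = 0
Parity bits p1,p2,p4 = 010

010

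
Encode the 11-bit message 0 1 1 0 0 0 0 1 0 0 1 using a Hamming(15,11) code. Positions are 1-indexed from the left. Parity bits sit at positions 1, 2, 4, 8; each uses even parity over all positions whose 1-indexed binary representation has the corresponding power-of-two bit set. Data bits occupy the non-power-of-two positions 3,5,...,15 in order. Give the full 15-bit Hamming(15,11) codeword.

000011000001001

Place data bits at non-power-of-two positions: b3=0, b5=1, b6=1, b7=0, b9=0, b10=0, b11=0, b12=1, b13=0, b14=0, b15=1.
p1 = XOR of data positions {3,5,7,9,11,13,15} = 0⊕1⊕0⊕0⊕0⊕0⊕1 = 0
p2 = XOR of data positions {3,6,7,10,11,14,15} = 0⊕1⊕0⊕0⊕0⊕0⊕1 = 0
p4 = XOR of data positions {5,6,7,12,13,14,15} = 1⊕1⊕0⊕1⊕0⊕0⊕1 = 0
p8 = XOR of data positions {9,10,11,12,13,14,15} = 0⊕0⊕0⊕1⊕0⊕0⊕1 = 0
Codeword b1..b15 = 000011000001001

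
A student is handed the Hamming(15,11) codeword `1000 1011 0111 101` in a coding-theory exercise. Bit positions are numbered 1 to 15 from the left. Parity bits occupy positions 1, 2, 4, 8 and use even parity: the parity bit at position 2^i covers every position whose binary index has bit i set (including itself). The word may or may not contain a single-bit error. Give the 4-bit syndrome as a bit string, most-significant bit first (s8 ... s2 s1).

0100

s1: b1⊕b3⊕b5⊕b7⊕b9⊕b11⊕b13⊕b15 = 1⊕0⊕1⊕1⊕0⊕1⊕1⊕1 = 0
s2: b2⊕b3⊕b6⊕b7⊕b10⊕b11⊕b14⊕b15 = 0⊕0⊕0⊕1⊕1⊕1⊕0⊕1 = 0
s4: b4⊕b5⊕b6⊕b7⊕b12⊕b13⊕b14⊕b15 = 0⊕1⊕0⊕1⊕1⊕1⊕0⊕1 = 1
s8: b8⊕b9⊕b10⊕b11⊕b12⊕b13⊕b14⊕b15 = 1⊕0⊕1⊕1⊕1⊕1⊕0⊕1 = 0
Syndrome (s8...s1) = 0100 → position 4.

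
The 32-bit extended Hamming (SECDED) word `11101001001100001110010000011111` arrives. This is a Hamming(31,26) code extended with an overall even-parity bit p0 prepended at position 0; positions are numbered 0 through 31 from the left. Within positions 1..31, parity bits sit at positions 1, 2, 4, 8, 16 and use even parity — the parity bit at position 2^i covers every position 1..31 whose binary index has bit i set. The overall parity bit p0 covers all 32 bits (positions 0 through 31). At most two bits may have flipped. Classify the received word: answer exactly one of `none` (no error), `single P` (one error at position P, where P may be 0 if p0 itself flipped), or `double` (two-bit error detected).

s1: b1⊕b3⊕b5⊕b7⊕b9⊕b11⊕b13⊕b15⊕b17⊕b19⊕b21⊕b23⊕b25⊕b27⊕b29⊕b31 = 1⊕0⊕0⊕1⊕0⊕1⊕0⊕0⊕1⊕0⊕1⊕0⊕0⊕1⊕1⊕1 = 0
s2: b2⊕b3⊕b6⊕b7⊕b10⊕b11⊕b14⊕b15⊕b18⊕b19⊕b22⊕b23⊕b26⊕b27⊕b30⊕b31 = 1⊕0⊕0⊕1⊕1⊕1⊕0⊕0⊕1⊕0⊕0⊕0⊕0⊕1⊕1⊕1 = 0
s4: b4⊕b5⊕b6⊕b7⊕b12⊕b13⊕b14⊕b15⊕b20⊕b21⊕b22⊕b23⊕b28⊕b29⊕b30⊕b31 = 1⊕0⊕0⊕1⊕0⊕0⊕0⊕0⊕0⊕1⊕0⊕0⊕1⊕1⊕1⊕1 = 1
s8: b8⊕b9⊕b10⊕b11⊕b12⊕b13⊕b14⊕b15⊕b24⊕b25⊕b26⊕b27⊕b28⊕b29⊕b30⊕b31 = 0⊕0⊕1⊕1⊕0⊕0⊕0⊕0⊕0⊕0⊕0⊕1⊕1⊕1⊕1⊕1 = 1
s16: b16⊕b17⊕b18⊕b19⊕b20⊕b21⊕b22⊕b23⊕b24⊕b25⊕b26⊕b27⊕b28⊕b29⊕b30⊕b31 = 1⊕1⊕1⊕0⊕0⊕1⊕0⊕0⊕0⊕0⊕0⊕1⊕1⊕1⊕1⊕1 = 1
Syndrome (s16...s1) = 11100 → position 28.
Overall parity (XOR of all 32 bits, including p0): 1⊕1⊕1⊕0⊕1⊕0⊕0⊕1⊕0⊕0⊕1⊕1⊕0⊕0⊕0⊕0⊕1⊕1⊕1⊕0⊕0⊕1⊕0⊕0⊕0⊕0⊕0⊕1⊕1⊕1⊕1⊕1 = 0
Overall=0, syndrome position=28 → double-bit error detected (uncorrectable).

double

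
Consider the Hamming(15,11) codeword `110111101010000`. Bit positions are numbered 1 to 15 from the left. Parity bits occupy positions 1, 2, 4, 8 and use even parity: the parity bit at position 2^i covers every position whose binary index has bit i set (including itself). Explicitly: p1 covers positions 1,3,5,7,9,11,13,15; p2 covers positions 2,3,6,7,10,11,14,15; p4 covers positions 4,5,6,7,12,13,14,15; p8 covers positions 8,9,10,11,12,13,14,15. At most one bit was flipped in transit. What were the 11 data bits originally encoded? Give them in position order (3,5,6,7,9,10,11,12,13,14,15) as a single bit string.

s1: b1⊕b3⊕b5⊕b7⊕b9⊕b11⊕b13⊕b15 = 1⊕0⊕1⊕1⊕1⊕1⊕0⊕0 = 1
s2: b2⊕b3⊕b6⊕b7⊕b10⊕b11⊕b14⊕b15 = 1⊕0⊕1⊕1⊕0⊕1⊕0⊕0 = 0
s4: b4⊕b5⊕b6⊕b7⊕b12⊕b13⊕b14⊕b15 = 1⊕1⊕1⊕1⊕0⊕0⊕0⊕0 = 0
s8: b8⊕b9⊕b10⊕b11⊕b12⊕b13⊕b14⊕b15 = 0⊕1⊕0⊕1⊕0⊕0⊕0⊕0 = 0
Syndrome (s8...s1) = 0001 → position 1.
Flip bit 1: corrected codeword = 010111101010000
Data bits at positions 3,5,6,7,9,10,11,12,13,14,15: 01111010000

01111010000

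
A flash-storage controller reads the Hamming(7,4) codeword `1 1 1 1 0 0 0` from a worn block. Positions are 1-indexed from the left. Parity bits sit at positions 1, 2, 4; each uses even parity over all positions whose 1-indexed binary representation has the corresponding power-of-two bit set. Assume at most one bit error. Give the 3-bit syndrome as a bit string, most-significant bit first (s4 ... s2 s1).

100

s1: b1⊕b3⊕b5⊕b7 = 1⊕1⊕0⊕0 = 0
s2: b2⊕b3⊕b6⊕b7 = 1⊕1⊕0⊕0 = 0
s4: b4⊕b5⊕b6⊕b7 = 1⊕0⊕0⊕0 = 1
Syndrome (s4...s1) = 100 → position 4.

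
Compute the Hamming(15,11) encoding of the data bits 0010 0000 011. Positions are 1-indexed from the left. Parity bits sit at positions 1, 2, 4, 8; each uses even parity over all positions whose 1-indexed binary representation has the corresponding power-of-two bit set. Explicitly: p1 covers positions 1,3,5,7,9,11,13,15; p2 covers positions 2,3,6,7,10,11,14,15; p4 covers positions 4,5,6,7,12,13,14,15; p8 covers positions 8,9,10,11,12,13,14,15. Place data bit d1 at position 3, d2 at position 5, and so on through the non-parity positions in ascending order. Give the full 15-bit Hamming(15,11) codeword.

Place data bits at non-power-of-two positions: b3=0, b5=0, b6=1, b7=0, b9=0, b10=0, b11=0, b12=0, b13=0, b14=1, b15=1.
p1 = XOR of data positions {3,5,7,9,11,13,15} = 0⊕0⊕0⊕0⊕0⊕0⊕1 = 1
p2 = XOR of data positions {3,6,7,10,11,14,15} = 0⊕1⊕0⊕0⊕0⊕1⊕1 = 1
p4 = XOR of data positions {5,6,7,12,13,14,15} = 0⊕1⊕0⊕0⊕0⊕1⊕1 = 1
p8 = XOR of data positions {9,10,11,12,13,14,15} = 0⊕0⊕0⊕0⊕0⊕1⊕1 = 0
Codeword b1..b15 = 110101000000011

110101000000011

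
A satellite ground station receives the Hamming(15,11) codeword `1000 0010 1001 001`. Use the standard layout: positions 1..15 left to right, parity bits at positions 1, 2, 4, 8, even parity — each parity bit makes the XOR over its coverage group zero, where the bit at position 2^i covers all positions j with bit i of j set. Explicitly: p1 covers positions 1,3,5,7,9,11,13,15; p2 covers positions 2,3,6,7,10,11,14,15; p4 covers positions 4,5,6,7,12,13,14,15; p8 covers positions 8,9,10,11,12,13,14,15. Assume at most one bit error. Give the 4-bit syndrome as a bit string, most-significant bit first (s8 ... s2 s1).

s1: b1⊕b3⊕b5⊕b7⊕b9⊕b11⊕b13⊕b15 = 1⊕0⊕0⊕1⊕1⊕0⊕0⊕1 = 0
s2: b2⊕b3⊕b6⊕b7⊕b10⊕b11⊕b14⊕b15 = 0⊕0⊕0⊕1⊕0⊕0⊕0⊕1 = 0
s4: b4⊕b5⊕b6⊕b7⊕b12⊕b13⊕b14⊕b15 = 0⊕0⊕0⊕1⊕1⊕0⊕0⊕1 = 1
s8: b8⊕b9⊕b10⊕b11⊕b12⊕b13⊕b14⊕b15 = 0⊕1⊕0⊕0⊕1⊕0⊕0⊕1 = 1
Syndrome (s8...s1) = 1100 → position 12.

1100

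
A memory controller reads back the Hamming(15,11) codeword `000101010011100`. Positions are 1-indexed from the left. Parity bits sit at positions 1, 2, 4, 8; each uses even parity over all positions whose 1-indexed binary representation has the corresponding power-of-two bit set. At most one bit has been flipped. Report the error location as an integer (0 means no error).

s1: b1⊕b3⊕b5⊕b7⊕b9⊕b11⊕b13⊕b15 = 0⊕0⊕0⊕0⊕0⊕1⊕1⊕0 = 0
s2: b2⊕b3⊕b6⊕b7⊕b10⊕b11⊕b14⊕b15 = 0⊕0⊕1⊕0⊕0⊕1⊕0⊕0 = 0
s4: b4⊕b5⊕b6⊕b7⊕b12⊕b13⊕b14⊕b15 = 1⊕0⊕1⊕0⊕1⊕1⊕0⊕0 = 0
s8: b8⊕b9⊕b10⊕b11⊕b12⊕b13⊕b14⊕b15 = 1⊕0⊕0⊕1⊕1⊕1⊕0⊕0 = 0
Syndrome (s8...s1) = 0000 → position 0 (no error).

0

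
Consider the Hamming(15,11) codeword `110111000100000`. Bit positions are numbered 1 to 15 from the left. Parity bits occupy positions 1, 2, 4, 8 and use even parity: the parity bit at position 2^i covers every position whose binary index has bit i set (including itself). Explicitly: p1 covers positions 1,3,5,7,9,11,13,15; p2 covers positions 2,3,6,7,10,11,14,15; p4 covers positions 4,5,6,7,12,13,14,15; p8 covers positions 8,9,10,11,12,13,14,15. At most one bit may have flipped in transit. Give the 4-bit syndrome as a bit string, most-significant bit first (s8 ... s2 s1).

1110

s1: b1⊕b3⊕b5⊕b7⊕b9⊕b11⊕b13⊕b15 = 1⊕0⊕1⊕0⊕0⊕0⊕0⊕0 = 0
s2: b2⊕b3⊕b6⊕b7⊕b10⊕b11⊕b14⊕b15 = 1⊕0⊕1⊕0⊕1⊕0⊕0⊕0 = 1
s4: b4⊕b5⊕b6⊕b7⊕b12⊕b13⊕b14⊕b15 = 1⊕1⊕1⊕0⊕0⊕0⊕0⊕0 = 1
s8: b8⊕b9⊕b10⊕b11⊕b12⊕b13⊕b14⊕b15 = 0⊕0⊕1⊕0⊕0⊕0⊕0⊕0 = 1
Syndrome (s8...s1) = 1110 → position 14.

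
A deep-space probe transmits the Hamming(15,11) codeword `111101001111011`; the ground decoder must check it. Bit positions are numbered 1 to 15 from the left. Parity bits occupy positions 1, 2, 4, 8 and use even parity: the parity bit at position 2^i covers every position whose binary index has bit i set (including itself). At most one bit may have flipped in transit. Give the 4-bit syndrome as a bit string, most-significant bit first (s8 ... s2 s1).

s1: b1⊕b3⊕b5⊕b7⊕b9⊕b11⊕b13⊕b15 = 1⊕1⊕0⊕0⊕1⊕1⊕0⊕1 = 1
s2: b2⊕b3⊕b6⊕b7⊕b10⊕b11⊕b14⊕b15 = 1⊕1⊕1⊕0⊕1⊕1⊕1⊕1 = 1
s4: b4⊕b5⊕b6⊕b7⊕b12⊕b13⊕b14⊕b15 = 1⊕0⊕1⊕0⊕1⊕0⊕1⊕1 = 1
s8: b8⊕b9⊕b10⊕b11⊕b12⊕b13⊕b14⊕b15 = 0⊕1⊕1⊕1⊕1⊕0⊕1⊕1 = 0
Syndrome (s8...s1) = 0111 → position 7.

0111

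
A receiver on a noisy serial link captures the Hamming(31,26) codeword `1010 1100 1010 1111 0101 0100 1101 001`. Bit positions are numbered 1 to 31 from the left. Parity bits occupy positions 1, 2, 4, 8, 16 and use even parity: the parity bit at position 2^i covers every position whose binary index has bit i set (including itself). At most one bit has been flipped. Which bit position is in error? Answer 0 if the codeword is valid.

s1: b1⊕b3⊕b5⊕b7⊕b9⊕b11⊕b13⊕b15⊕b17⊕b19⊕b21⊕b23⊕b25⊕b27⊕b29⊕b31 = 1⊕1⊕1⊕0⊕1⊕1⊕1⊕1⊕0⊕0⊕0⊕0⊕1⊕0⊕0⊕1 = 1
s2: b2⊕b3⊕b6⊕b7⊕b10⊕b11⊕b14⊕b15⊕b18⊕b19⊕b22⊕b23⊕b26⊕b27⊕b30⊕b31 = 0⊕1⊕1⊕0⊕0⊕1⊕1⊕1⊕1⊕0⊕1⊕0⊕1⊕0⊕0⊕1 = 1
s4: b4⊕b5⊕b6⊕b7⊕b12⊕b13⊕b14⊕b15⊕b20⊕b21⊕b22⊕b23⊕b28⊕b29⊕b30⊕b31 = 0⊕1⊕1⊕0⊕0⊕1⊕1⊕1⊕1⊕0⊕1⊕0⊕1⊕0⊕0⊕1 = 1
s8: b8⊕b9⊕b10⊕b11⊕b12⊕b13⊕b14⊕b15⊕b24⊕b25⊕b26⊕b27⊕b28⊕b29⊕b30⊕b31 = 0⊕1⊕0⊕1⊕0⊕1⊕1⊕1⊕0⊕1⊕1⊕0⊕1⊕0⊕0⊕1 = 1
s16: b16⊕b17⊕b18⊕b19⊕b20⊕b21⊕b22⊕b23⊕b24⊕b25⊕b26⊕b27⊕b28⊕b29⊕b30⊕b31 = 1⊕0⊕1⊕0⊕1⊕0⊕1⊕0⊕0⊕1⊕1⊕0⊕1⊕0⊕0⊕1 = 0
Syndrome (s16...s1) = 01111 → position 15.

15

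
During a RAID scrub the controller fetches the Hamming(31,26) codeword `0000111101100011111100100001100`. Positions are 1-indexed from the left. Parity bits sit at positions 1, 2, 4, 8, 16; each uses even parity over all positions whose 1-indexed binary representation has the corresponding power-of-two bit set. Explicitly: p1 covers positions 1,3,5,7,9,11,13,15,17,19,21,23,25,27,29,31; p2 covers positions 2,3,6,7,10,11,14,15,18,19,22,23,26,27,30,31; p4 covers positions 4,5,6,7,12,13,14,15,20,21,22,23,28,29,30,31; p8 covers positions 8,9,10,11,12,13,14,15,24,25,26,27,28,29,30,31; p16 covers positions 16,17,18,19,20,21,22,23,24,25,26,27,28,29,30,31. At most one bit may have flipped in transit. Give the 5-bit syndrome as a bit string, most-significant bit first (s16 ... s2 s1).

00000

s1: b1⊕b3⊕b5⊕b7⊕b9⊕b11⊕b13⊕b15⊕b17⊕b19⊕b21⊕b23⊕b25⊕b27⊕b29⊕b31 = 0⊕0⊕1⊕1⊕0⊕1⊕0⊕1⊕1⊕1⊕0⊕1⊕0⊕0⊕1⊕0 = 0
s2: b2⊕b3⊕b6⊕b7⊕b10⊕b11⊕b14⊕b15⊕b18⊕b19⊕b22⊕b23⊕b26⊕b27⊕b30⊕b31 = 0⊕0⊕1⊕1⊕1⊕1⊕0⊕1⊕1⊕1⊕0⊕1⊕0⊕0⊕0⊕0 = 0
s4: b4⊕b5⊕b6⊕b7⊕b12⊕b13⊕b14⊕b15⊕b20⊕b21⊕b22⊕b23⊕b28⊕b29⊕b30⊕b31 = 0⊕1⊕1⊕1⊕0⊕0⊕0⊕1⊕1⊕0⊕0⊕1⊕1⊕1⊕0⊕0 = 0
s8: b8⊕b9⊕b10⊕b11⊕b12⊕b13⊕b14⊕b15⊕b24⊕b25⊕b26⊕b27⊕b28⊕b29⊕b30⊕b31 = 1⊕0⊕1⊕1⊕0⊕0⊕0⊕1⊕0⊕0⊕0⊕0⊕1⊕1⊕0⊕0 = 0
s16: b16⊕b17⊕b18⊕b19⊕b20⊕b21⊕b22⊕b23⊕b24⊕b25⊕b26⊕b27⊕b28⊕b29⊕b30⊕b31 = 1⊕1⊕1⊕1⊕1⊕0⊕0⊕1⊕0⊕0⊕0⊕0⊕1⊕1⊕0⊕0 = 0
Syndrome (s16...s1) = 00000 → position 0 (no error).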